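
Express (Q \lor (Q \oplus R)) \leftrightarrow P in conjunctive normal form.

(Q \lor (Q \oplus R)) \leftrightarrow P
⇔ ((Q \lor (Q \oplus R)) \to P) \land (P \to (Q \lor (Q \oplus R)))
⇔ (\lnot (Q \lor (Q \oplus R)) \lor P) \land (P \to (Q \lor (Q \oplus R)))
⇔ (\lnot (Q \lor ((Q \lor R) \land \lnot (Q \land R))) \lor P) \land (P \to (Q \lor (Q \oplus R)))
⇔ (\lnot (Q \lor ((Q \lor R) \land \lnot (Q \land R))) \lor P) \land (\lnot P \lor Q \lor (Q \oplus R))
⇔ (\lnot (Q \lor ((Q \lor R) \land \lnot (Q \land R))) \lor P) \land (\lnot P \lor Q \lor ((Q \lor R) \land \lnot (Q \land R)))
⇔ ((\lnot Q \land \lnot ((Q \lor R) \land \lnot (Q \land R))) \lor P) \land (\lnot P \lor Q \lor ((Q \lor R) \land \lnot (Q \land R)))
⇔ ((\lnot Q \land (\lnot (Q \lor R) \lor \lnot \lnot (Q \land R))) \lor P) \land (\lnot P \lor Q \lor ((Q \lor R) \land \lnot (Q \land R)))
⇔ ((\lnot Q \land ((\lnot Q \land \lnot R) \lor \lnot \lnot (Q \land R))) \lor P) \land (\lnot P \lor Q \lor ((Q \lor R) \land \lnot (Q \land R)))
⇔ ((\lnot Q \land ((\lnot Q \land \lnot R) \lor (Q \land R))) \lor P) \land (\lnot P \lor Q \lor ((Q \lor R) \land \lnot (Q \land R)))
⇔ ((\lnot Q \land ((\lnot Q \land \lnot R) \lor (Q \land R))) \lor P) \land (\lnot P \lor Q \lor ((Q \lor R) \land (\lnot Q \lor \lnot R)))
⇔ (\lnot Q \lor P) \land (\lnot Q \lor Q \lor P) \land (\lnot Q \lor R \lor P) \land (\lnot R \lor Q \lor P) \land (\lnot R \lor R \lor P) \land (\lnot P \lor Q \lor Q \lor R) \land (\lnot P \lor Q \lor \lnot Q \lor \lnot R)
⇔ (\lnot Q \lor P) \land (\lnot R \lor Q \lor P) \land (\lnot P \lor Q \lor R)

(\lnot Q \lor P) \land (\lnot R \lor Q \lor P) \land (\lnot P \lor Q \lor R)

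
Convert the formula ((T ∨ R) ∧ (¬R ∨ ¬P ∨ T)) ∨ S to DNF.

T ∨ (R ∧ ¬P) ∨ S

((T ∨ R) ∧ (¬R ∨ ¬P ∨ T)) ∨ S
= (T ∧ ¬R) ∨ (T ∧ ¬P) ∨ (T ∧ T) ∨ (R ∧ ¬R) ∨ (R ∧ ¬P) ∨ (R ∧ T) ∨ S   [distribute ∧ over ∨]
= T ∨ (R ∧ ¬P) ∨ S   [simplify]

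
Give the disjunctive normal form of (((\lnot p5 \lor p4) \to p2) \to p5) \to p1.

(((\lnot p5 \lor p4) \to p2) \to p5) \to p1
≡ \lnot (((\lnot p5 \lor p4) \to p2) \to p5) \lor p1   [eliminate \to]
≡ \lnot (\lnot ((\lnot p5 \lor p4) \to p2) \lor p5) \lor p1   [eliminate \to]
≡ \lnot (\lnot (\lnot (\lnot p5 \lor p4) \lor p2) \lor p5) \lor p1   [eliminate \to]
≡ (\lnot \lnot (\lnot (\lnot p5 \lor p4) \lor p2) \land \lnot p5) \lor p1   [De Morgan]
≡ ((\lnot (\lnot p5 \lor p4) \lor p2) \land \lnot p5) \lor p1   [double negation]
≡ (((\lnot \lnot p5 \land \lnot p4) \lor p2) \land \lnot p5) \lor p1   [De Morgan]
≡ (((p5 \land \lnot p4) \lor p2) \land \lnot p5) \lor p1   [double negation]
≡ (p5 \land \lnot p4 \land \lnot p5) \lor (p2 \land \lnot p5) \lor p1   [distribute \land over \lor]
≡ (p2 \land \lnot p5) \lor p1   [simplify]

(p2 \land \lnot p5) \lor p1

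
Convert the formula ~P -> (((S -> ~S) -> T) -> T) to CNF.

P | ~S | T

~P -> (((S -> ~S) -> T) -> T)
≡ ~~P | (((S -> ~S) -> T) -> T)   [eliminate ->]
≡ ~~P | ~((S -> ~S) -> T) | T   [eliminate ->]
≡ ~~P | ~(~(S -> ~S) | T) | T   [eliminate ->]
≡ ~~P | ~(~(~S | ~S) | T) | T   [eliminate ->]
≡ P | ~(~(~S | ~S) | T) | T   [double negation]
≡ P | (~~(~S | ~S) & ~T) | T   [De Morgan]
≡ P | ((~S | ~S) & ~T) | T   [double negation]
≡ (P | ~S | ~S | T) & (P | ~T | T)   [distribute | over &]
≡ P | ~S | T   [simplify]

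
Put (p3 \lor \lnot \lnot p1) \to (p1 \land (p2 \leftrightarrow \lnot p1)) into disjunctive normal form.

(\lnot p3 \land \lnot p1) \lor (p1 \land \lnot p2)

(p3 \lor \lnot \lnot p1) \to (p1 \land (p2 \leftrightarrow \lnot p1))
⇔ \lnot (p3 \lor \lnot \lnot p1) \lor (p1 \land (p2 \leftrightarrow \lnot p1))   (eliminate \to)
⇔ \lnot (p3 \lor \lnot \lnot p1) \lor (p1 \land (p2 \to \lnot p1) \land (\lnot p1 \to p2))   (eliminate \leftrightarrow)
⇔ \lnot (p3 \lor \lnot \lnot p1) \lor (p1 \land (\lnot p2 \lor \lnot p1) \land (\lnot p1 \to p2))   (eliminate \to)
⇔ \lnot (p3 \lor \lnot \lnot p1) \lor (p1 \land (\lnot p2 \lor \lnot p1) \land (\lnot \lnot p1 \lor p2))   (eliminate \to)
⇔ (\lnot p3 \land \lnot \lnot \lnot p1) \lor (p1 \land (\lnot p2 \lor \lnot p1) \land (\lnot \lnot p1 \lor p2))   (De Morgan)
⇔ (\lnot p3 \land \lnot p1) \lor (p1 \land (\lnot p2 \lor \lnot p1) \land (\lnot \lnot p1 \lor p2))   (double negation)
⇔ (\lnot p3 \land \lnot p1) \lor (p1 \land (\lnot p2 \lor \lnot p1) \land (p1 \lor p2))   (double negation)
⇔ (\lnot p3 \land \lnot p1) \lor (p1 \land \lnot p2 \land p1) \lor (p1 \land \lnot p2 \land p2) \lor (p1 \land \lnot p1 \land p1) \lor (p1 \land \lnot p1 \land p2)   (distribute \land over \lor)
⇔ (\lnot p3 \land \lnot p1) \lor (p1 \land \lnot p2)   (simplify)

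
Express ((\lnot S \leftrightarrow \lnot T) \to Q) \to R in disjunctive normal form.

(S \land T \land \lnot Q) \lor (\lnot T \land \lnot S \land \lnot Q) \lor R

((\lnot S \leftrightarrow \lnot T) \to Q) \to R
= \lnot ((\lnot S \leftrightarrow \lnot T) \to Q) \lor R   — eliminate \to
= \lnot (\lnot (\lnot S \leftrightarrow \lnot T) \lor Q) \lor R   — eliminate \to
= \lnot (\lnot ((\lnot S \to \lnot T) \land (\lnot T \to \lnot S)) \lor Q) \lor R   — eliminate \leftrightarrow
= \lnot (\lnot ((\lnot \lnot S \lor \lnot T) \land (\lnot T \to \lnot S)) \lor Q) \lor R   — eliminate \to
= \lnot (\lnot ((\lnot \lnot S \lor \lnot T) \land (\lnot \lnot T \lor \lnot S)) \lor Q) \lor R   — eliminate \to
= (\lnot \lnot ((\lnot \lnot S \lor \lnot T) \land (\lnot \lnot T \lor \lnot S)) \land \lnot Q) \lor R   — De Morgan
= ((\lnot \lnot S \lor \lnot T) \land (\lnot \lnot T \lor \lnot S) \land \lnot Q) \lor R   — double negation
= ((S \lor \lnot T) \land (\lnot \lnot T \lor \lnot S) \land \lnot Q) \lor R   — double negation
= ((S \lor \lnot T) \land (T \lor \lnot S) \land \lnot Q) \lor R   — double negation
= (S \land T \land \lnot Q) \lor (S \land \lnot S \land \lnot Q) \lor (\lnot T \land T \land \lnot Q) \lor (\lnot T \land \lnot S \land \lnot Q) \lor R   — distribute \land over \lor
= (S \land T \land \lnot Q) \lor (\lnot T \land \lnot S \land \lnot Q) \lor R   — simplify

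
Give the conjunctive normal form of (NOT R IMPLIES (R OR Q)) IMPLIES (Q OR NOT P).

NOT R OR Q OR NOT P

(NOT R IMPLIES (R OR Q)) IMPLIES (Q OR NOT P)
= NOT (NOT R IMPLIES (R OR Q)) OR Q OR NOT P   [eliminate IMPLIES]
= NOT (NOT NOT R OR R OR Q) OR Q OR NOT P   [eliminate IMPLIES]
= (NOT NOT NOT R AND NOT R AND NOT Q) OR Q OR NOT P   [De Morgan]
= (NOT R AND NOT R AND NOT Q) OR Q OR NOT P   [double negation]
= (NOT R OR Q OR NOT P) AND (NOT R OR Q OR NOT P) AND (NOT Q OR Q OR NOT P)   [distribute OR over AND]
= NOT R OR Q OR NOT P   [simplify]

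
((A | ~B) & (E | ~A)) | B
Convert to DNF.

((A | ~B) & (E | ~A)) | B
⇔ (A & E) | (A & ~A) | (~B & E) | (~B & ~A) | B   (distribute & over |)
⇔ (A & E) | (~B & E) | (~B & ~A) | B   (simplify)

(A & E) | (~B & E) | (~B & ~A) | B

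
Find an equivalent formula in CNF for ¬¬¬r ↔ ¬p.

¬¬¬r ↔ ¬p
= (¬¬¬r → ¬p) ∧ (¬p → ¬¬¬r)   (eliminate ↔)
= (¬¬¬¬r ∨ ¬p) ∧ (¬p → ¬¬¬r)   (eliminate →)
= (¬¬¬¬r ∨ ¬p) ∧ (¬¬p ∨ ¬¬¬r)   (eliminate →)
= (¬¬r ∨ ¬p) ∧ (¬¬p ∨ ¬¬¬r)   (double negation)
= (r ∨ ¬p) ∧ (¬¬p ∨ ¬¬¬r)   (double negation)
= (r ∨ ¬p) ∧ (p ∨ ¬¬¬r)   (double negation)
= (r ∨ ¬p) ∧ (p ∨ ¬r)   (double negation)

(r ∨ ¬p) ∧ (p ∨ ¬r)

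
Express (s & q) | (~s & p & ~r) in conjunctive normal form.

(s & q) | (~s & p & ~r)
⇔ (s | ~s) & (s | p) & (s | ~r) & (q | ~s) & (q | p) & (q | ~r)   (distribute | over &)
⇔ (s | p) & (s | ~r) & (q | ~s) & (q | p) & (q | ~r)   (simplify)

(s | p) & (s | ~r) & (q | ~s) & (q | p) & (q | ~r)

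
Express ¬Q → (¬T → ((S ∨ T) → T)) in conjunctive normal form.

Q ∨ T ∨ ¬S

¬Q → (¬T → ((S ∨ T) → T))
= ¬¬Q ∨ (¬T → ((S ∨ T) → T))
= ¬¬Q ∨ ¬¬T ∨ ((S ∨ T) → T)
= ¬¬Q ∨ ¬¬T ∨ ¬(S ∨ T) ∨ T
= Q ∨ ¬¬T ∨ ¬(S ∨ T) ∨ T
= Q ∨ T ∨ ¬(S ∨ T) ∨ T
= Q ∨ T ∨ (¬S ∧ ¬T) ∨ T
= (Q ∨ T ∨ ¬S ∨ T) ∧ (Q ∨ T ∨ ¬T ∨ T)
= Q ∨ T ∨ ¬S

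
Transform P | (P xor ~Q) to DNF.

P | (~P & ~Q)

P | (P xor ~Q)
≡ P | (P & ~~Q) | (~P & ~Q)
≡ P | (P & Q) | (~P & ~Q)
≡ P | (~P & ~Q)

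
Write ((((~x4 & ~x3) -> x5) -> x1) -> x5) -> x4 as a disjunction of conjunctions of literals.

((((~x4 & ~x3) -> x5) -> x1) -> x5) -> x4
≡ ~((((~x4 & ~x3) -> x5) -> x1) -> x5) | x4   [eliminate ->]
≡ ~(~(((~x4 & ~x3) -> x5) -> x1) | x5) | x4   [eliminate ->]
≡ ~(~(~((~x4 & ~x3) -> x5) | x1) | x5) | x4   [eliminate ->]
≡ ~(~(~(~(~x4 & ~x3) | x5) | x1) | x5) | x4   [eliminate ->]
≡ (~~(~(~(~x4 & ~x3) | x5) | x1) & ~x5) | x4   [De Morgan]
≡ ((~(~(~x4 & ~x3) | x5) | x1) & ~x5) | x4   [double negation]
≡ (((~~(~x4 & ~x3) & ~x5) | x1) & ~x5) | x4   [De Morgan]
≡ (((~x4 & ~x3 & ~x5) | x1) & ~x5) | x4   [double negation]
≡ (~x4 & ~x3 & ~x5 & ~x5) | (x1 & ~x5) | x4   [distribute & over |]
≡ (~x4 & ~x3 & ~x5) | (x1 & ~x5) | x4   [simplify]

(~x4 & ~x3 & ~x5) | (x1 & ~x5) | x4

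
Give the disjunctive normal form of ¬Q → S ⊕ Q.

Q ∨ S ∧ ¬Q

¬Q → S ⊕ Q
≡ ¬¬Q ∨ (S ⊕ Q)
≡ ¬¬Q ∨ S ∧ ¬Q ∨ ¬S ∧ Q
≡ Q ∨ S ∧ ¬Q ∨ ¬S ∧ Q
≡ Q ∨ S ∧ ¬Q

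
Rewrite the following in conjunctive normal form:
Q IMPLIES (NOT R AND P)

Q IMPLIES (NOT R AND P)
= NOT Q OR (NOT R AND P)
= (NOT Q OR NOT R) AND (NOT Q OR P)

(NOT Q OR NOT R) AND (NOT Q OR P)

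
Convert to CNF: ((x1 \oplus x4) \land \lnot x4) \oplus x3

(x1 \lor x4 \lor x3) \land (\lnot x4 \lor x3) \land (\lnot x1 \lor x4 \lor \lnot x3)

((x1 \oplus x4) \land \lnot x4) \oplus x3
= (((x1 \oplus x4) \land \lnot x4) \lor x3) \land \lnot ((x1 \oplus x4) \land \lnot x4 \land x3)   [expand \oplus]
= (((x1 \lor x4) \land \lnot (x1 \land x4) \land \lnot x4) \lor x3) \land \lnot ((x1 \oplus x4) \land \lnot x4 \land x3)   [expand \oplus]
= (((x1 \lor x4) \land \lnot (x1 \land x4) \land \lnot x4) \lor x3) \land \lnot ((x1 \lor x4) \land \lnot (x1 \land x4) \land \lnot x4 \land x3)   [expand \oplus]
= (((x1 \lor x4) \land (\lnot x1 \lor \lnot x4) \land \lnot x4) \lor x3) \land \lnot ((x1 \lor x4) \land \lnot (x1 \land x4) \land \lnot x4 \land x3)   [De Morgan]
= (((x1 \lor x4) \land (\lnot x1 \lor \lnot x4) \land \lnot x4) \lor x3) \land (\lnot (x1 \lor x4) \lor \lnot \lnot (x1 \land x4) \lor \lnot \lnot x4 \lor \lnot x3)   [De Morgan]
= (((x1 \lor x4) \land (\lnot x1 \lor \lnot x4) \land \lnot x4) \lor x3) \land ((\lnot x1 \land \lnot x4) \lor \lnot \lnot (x1 \land x4) \lor \lnot \lnot x4 \lor \lnot x3)   [De Morgan]
= (((x1 \lor x4) \land (\lnot x1 \lor \lnot x4) \land \lnot x4) \lor x3) \land ((\lnot x1 \land \lnot x4) \lor (x1 \land x4) \lor \lnot \lnot x4 \lor \lnot x3)   [double negation]
= (((x1 \lor x4) \land (\lnot x1 \lor \lnot x4) \land \lnot x4) \lor x3) \land ((\lnot x1 \land \lnot x4) \lor (x1 \land x4) \lor x4 \lor \lnot x3)   [double negation]
= (x1 \lor x4 \lor x3) \land (\lnot x1 \lor \lnot x4 \lor x3) \land (\lnot x4 \lor x3) \land (\lnot x1 \lor x1 \lor x4 \lor \lnot x3) \land (\lnot x1 \lor x4 \lor x4 \lor \lnot x3) \land (\lnot x4 \lor x1 \lor x4 \lor \lnot x3) \land (\lnot x4 \lor x4 \lor x4 \lor \lnot x3)   [distribute \lor over \land]
= (x1 \lor x4 \lor x3) \land (\lnot x4 \lor x3) \land (\lnot x1 \lor x4 \lor \lnot x3)   [simplify]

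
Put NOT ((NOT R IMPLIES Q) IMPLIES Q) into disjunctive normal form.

NOT ((NOT R IMPLIES Q) IMPLIES Q)
≡ NOT (NOT (NOT R IMPLIES Q) OR Q)   [eliminate IMPLIES]
≡ NOT (NOT (NOT NOT R OR Q) OR Q)   [eliminate IMPLIES]
≡ NOT NOT (NOT NOT R OR Q) AND NOT Q   [De Morgan]
≡ (NOT NOT R OR Q) AND NOT Q   [double negation]
≡ (R OR Q) AND NOT Q   [double negation]
≡ (R AND NOT Q) OR (Q AND NOT Q)   [distribute AND over OR]
≡ R AND NOT Q   [simplify]

R AND NOT Q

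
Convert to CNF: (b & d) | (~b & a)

(b | a) & (d | ~b) & (d | a)

(b & d) | (~b & a)
= (b | ~b) & (b | a) & (d | ~b) & (d | a)
= (b | a) & (d | ~b) & (d | a)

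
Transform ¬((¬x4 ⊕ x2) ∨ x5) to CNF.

(x4 ∨ x2) ∧ (¬x2 ∨ ¬x4) ∧ ¬x5

¬((¬x4 ⊕ x2) ∨ x5)
≡ ¬(((¬x4 ∨ x2) ∧ ¬(¬x4 ∧ x2)) ∨ x5)
≡ ¬((¬x4 ∨ x2) ∧ ¬(¬x4 ∧ x2)) ∧ ¬x5
≡ (¬(¬x4 ∨ x2) ∨ ¬¬(¬x4 ∧ x2)) ∧ ¬x5
≡ ((¬¬x4 ∧ ¬x2) ∨ ¬¬(¬x4 ∧ x2)) ∧ ¬x5
≡ ((x4 ∧ ¬x2) ∨ ¬¬(¬x4 ∧ x2)) ∧ ¬x5
≡ ((x4 ∧ ¬x2) ∨ (¬x4 ∧ x2)) ∧ ¬x5
≡ (x4 ∨ ¬x4) ∧ (x4 ∨ x2) ∧ (¬x2 ∨ ¬x4) ∧ (¬x2 ∨ x2) ∧ ¬x5
≡ (x4 ∨ x2) ∧ (¬x2 ∨ ¬x4) ∧ ¬x5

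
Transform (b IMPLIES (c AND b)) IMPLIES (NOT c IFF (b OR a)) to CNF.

(b OR c OR a) AND (b OR NOT a OR NOT c) AND (NOT c OR NOT b)

(b IMPLIES (c AND b)) IMPLIES (NOT c IFF (b OR a))
= NOT (b IMPLIES (c AND b)) OR (NOT c IFF (b OR a))   (eliminate IMPLIES)
= NOT (NOT b OR (c AND b)) OR (NOT c IFF (b OR a))   (eliminate IMPLIES)
= NOT (NOT b OR (c AND b)) OR ((NOT c IMPLIES (b OR a)) AND ((b OR a) IMPLIES NOT c))   (eliminate IFF)
= NOT (NOT b OR (c AND b)) OR ((NOT NOT c OR b OR a) AND ((b OR a) IMPLIES NOT c))   (eliminate IMPLIES)
= NOT (NOT b OR (c AND b)) OR ((NOT NOT c OR b OR a) AND (NOT (b OR a) OR NOT c))   (eliminate IMPLIES)
= (NOT NOT b AND NOT (c AND b)) OR ((NOT NOT c OR b OR a) AND (NOT (b OR a) OR NOT c))   (De Morgan)
= (b AND NOT (c AND b)) OR ((NOT NOT c OR b OR a) AND (NOT (b OR a) OR NOT c))   (double negation)
= (b AND (NOT c OR NOT b)) OR ((NOT NOT c OR b OR a) AND (NOT (b OR a) OR NOT c))   (De Morgan)
= (b AND (NOT c OR NOT b)) OR ((c OR b OR a) AND (NOT (b OR a) OR NOT c))   (double negation)
= (b AND (NOT c OR NOT b)) OR ((c OR b OR a) AND ((NOT b AND NOT a) OR NOT c))   (De Morgan)
= (b OR c OR b OR a) AND (b OR NOT b OR NOT c) AND (b OR NOT a OR NOT c) AND (NOT c OR NOT b OR c OR b OR a) AND (NOT c OR NOT b OR NOT b OR NOT c) AND (NOT c OR NOT b OR NOT a OR NOT c)   (distribute OR over AND)
= (b OR c OR a) AND (b OR NOT a OR NOT c) AND (NOT c OR NOT b)   (simplify)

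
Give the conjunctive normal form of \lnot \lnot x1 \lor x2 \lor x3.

\lnot \lnot x1 \lor x2 \lor x3
≡ x1 \lor x2 \lor x3   [double negation]

x1 \lor x2 \lor x3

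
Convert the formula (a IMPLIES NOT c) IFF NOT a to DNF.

(a AND c) OR NOT a

(a IMPLIES NOT c) IFF NOT a
= ((a IMPLIES NOT c) IMPLIES NOT a) AND (NOT a IMPLIES (a IMPLIES NOT c))   [eliminate IFF]
= (NOT (a IMPLIES NOT c) OR NOT a) AND (NOT a IMPLIES (a IMPLIES NOT c))   [eliminate IMPLIES]
= (NOT (NOT a OR NOT c) OR NOT a) AND (NOT a IMPLIES (a IMPLIES NOT c))   [eliminate IMPLIES]
= (NOT (NOT a OR NOT c) OR NOT a) AND (NOT NOT a OR (a IMPLIES NOT c))   [eliminate IMPLIES]
= (NOT (NOT a OR NOT c) OR NOT a) AND (NOT NOT a OR NOT a OR NOT c)   [eliminate IMPLIES]
= ((NOT NOT a AND NOT NOT c) OR NOT a) AND (NOT NOT a OR NOT a OR NOT c)   [De Morgan]
= ((a AND NOT NOT c) OR NOT a) AND (NOT NOT a OR NOT a OR NOT c)   [double negation]
= ((a AND c) OR NOT a) AND (NOT NOT a OR NOT a OR NOT c)   [double negation]
= ((a AND c) OR NOT a) AND (a OR NOT a OR NOT c)   [double negation]
= (a AND c AND a) OR (a AND c AND NOT a) OR (a AND c AND NOT c) OR (NOT a AND a) OR (NOT a AND NOT a) OR (NOT a AND NOT c)   [distribute AND over OR]
= (a AND c) OR NOT a   [simplify]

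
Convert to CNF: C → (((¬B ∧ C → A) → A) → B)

(¬C ∨ B ∨ A) ∧ (¬C ∨ ¬A ∨ B)

C → (((¬B ∧ C → A) → A) → B)
⇔ ¬C ∨ (((¬B ∧ C → A) → A) → B)   [eliminate →]
⇔ ¬C ∨ ¬((¬B ∧ C → A) → A) ∨ B   [eliminate →]
⇔ ¬C ∨ ¬(¬(¬B ∧ C → A) ∨ A) ∨ B   [eliminate →]
⇔ ¬C ∨ ¬(¬(¬(¬B ∧ C) ∨ A) ∨ A) ∨ B   [eliminate →]
⇔ ¬C ∨ ¬¬(¬(¬B ∧ C) ∨ A) ∧ ¬A ∨ B   [De Morgan]
⇔ ¬C ∨ (¬(¬B ∧ C) ∨ A) ∧ ¬A ∨ B   [double negation]
⇔ ¬C ∨ (¬¬B ∨ ¬C ∨ A) ∧ ¬A ∨ B   [De Morgan]
⇔ ¬C ∨ (B ∨ ¬C ∨ A) ∧ ¬A ∨ B   [double negation]
⇔ (¬C ∨ B ∨ ¬C ∨ A ∨ B) ∧ (¬C ∨ ¬A ∨ B)   [distribute ∨ over ∧]
⇔ (¬C ∨ B ∨ A) ∧ (¬C ∨ ¬A ∨ B)   [simplify]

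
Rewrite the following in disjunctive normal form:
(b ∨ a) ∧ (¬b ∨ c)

(b ∨ a) ∧ (¬b ∨ c)
≡ (b ∧ ¬b) ∨ (b ∧ c) ∨ (a ∧ ¬b) ∨ (a ∧ c)   [distribute ∧ over ∨]
≡ (b ∧ c) ∨ (a ∧ ¬b) ∨ (a ∧ c)   [simplify]

(b ∧ c) ∨ (a ∧ ¬b) ∨ (a ∧ c)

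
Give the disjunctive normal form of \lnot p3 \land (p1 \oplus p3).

\lnot p3 \land (p1 \oplus p3)
≡ \lnot p3 \land ((p1 \land \lnot p3) \lor (\lnot p1 \land p3))   (expand \oplus)
≡ (\lnot p3 \land p1 \land \lnot p3) \lor (\lnot p3 \land \lnot p1 \land p3)   (distribute \land over \lor)
≡ \lnot p3 \land p1   (simplify)

\lnot p3 \land p1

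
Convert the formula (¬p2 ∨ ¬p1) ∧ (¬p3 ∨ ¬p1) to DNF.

(¬p2 ∨ ¬p1) ∧ (¬p3 ∨ ¬p1)
≡ (¬p2 ∧ ¬p3) ∨ (¬p2 ∧ ¬p1) ∨ (¬p1 ∧ ¬p3) ∨ (¬p1 ∧ ¬p1)   — distribute ∧ over ∨
≡ (¬p2 ∧ ¬p3) ∨ ¬p1   — simplify

(¬p2 ∧ ¬p3) ∨ ¬p1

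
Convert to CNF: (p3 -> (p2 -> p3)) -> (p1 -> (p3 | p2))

p3 | ~p1 | p2

(p3 -> (p2 -> p3)) -> (p1 -> (p3 | p2))
≡ ~(p3 -> (p2 -> p3)) | (p1 -> (p3 | p2))   [eliminate ->]
≡ ~(~p3 | (p2 -> p3)) | (p1 -> (p3 | p2))   [eliminate ->]
≡ ~(~p3 | ~p2 | p3) | (p1 -> (p3 | p2))   [eliminate ->]
≡ ~(~p3 | ~p2 | p3) | ~p1 | p3 | p2   [eliminate ->]
≡ (~~p3 & ~~p2 & ~p3) | ~p1 | p3 | p2   [De Morgan]
≡ (p3 & ~~p2 & ~p3) | ~p1 | p3 | p2   [double negation]
≡ (p3 & p2 & ~p3) | ~p1 | p3 | p2   [double negation]
≡ (p3 | ~p1 | p3 | p2) & (p2 | ~p1 | p3 | p2) & (~p3 | ~p1 | p3 | p2)   [distribute | over &]
≡ p3 | ~p1 | p2   [simplify]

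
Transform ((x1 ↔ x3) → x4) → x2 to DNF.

(¬x1 ∧ ¬x3 ∧ ¬x4) ∨ (x3 ∧ x1 ∧ ¬x4) ∨ x2

((x1 ↔ x3) → x4) → x2
≡ ¬((x1 ↔ x3) → x4) ∨ x2   [eliminate →]
≡ ¬(¬(x1 ↔ x3) ∨ x4) ∨ x2   [eliminate →]
≡ ¬(¬((x1 → x3) ∧ (x3 → x1)) ∨ x4) ∨ x2   [eliminate ↔]
≡ ¬(¬((¬x1 ∨ x3) ∧ (x3 → x1)) ∨ x4) ∨ x2   [eliminate →]
≡ ¬(¬((¬x1 ∨ x3) ∧ (¬x3 ∨ x1)) ∨ x4) ∨ x2   [eliminate →]
≡ (¬¬((¬x1 ∨ x3) ∧ (¬x3 ∨ x1)) ∧ ¬x4) ∨ x2   [De Morgan]
≡ ((¬x1 ∨ x3) ∧ (¬x3 ∨ x1) ∧ ¬x4) ∨ x2   [double negation]
≡ (¬x1 ∧ ¬x3 ∧ ¬x4) ∨ (¬x1 ∧ x1 ∧ ¬x4) ∨ (x3 ∧ ¬x3 ∧ ¬x4) ∨ (x3 ∧ x1 ∧ ¬x4) ∨ x2   [distribute ∧ over ∨]
≡ (¬x1 ∧ ¬x3 ∧ ¬x4) ∨ (x3 ∧ x1 ∧ ¬x4) ∨ x2   [simplify]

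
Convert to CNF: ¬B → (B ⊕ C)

B ∨ C

¬B → (B ⊕ C)
= ¬¬B ∨ (B ⊕ C)   [eliminate →]
= ¬¬B ∨ ((B ∨ C) ∧ ¬(B ∧ C))   [expand ⊕]
= B ∨ ((B ∨ C) ∧ ¬(B ∧ C))   [double negation]
= B ∨ ((B ∨ C) ∧ (¬B ∨ ¬C))   [De Morgan]
= (B ∨ B ∨ C) ∧ (B ∨ ¬B ∨ ¬C)   [distribute ∨ over ∧]
= B ∨ C   [simplify]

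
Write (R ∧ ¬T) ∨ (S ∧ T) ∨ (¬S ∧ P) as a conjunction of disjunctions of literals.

(R ∨ S ∨ P) ∧ (R ∨ T ∨ ¬S) ∧ (R ∨ T ∨ P) ∧ (¬T ∨ S ∨ P)

(R ∧ ¬T) ∨ (S ∧ T) ∨ (¬S ∧ P)
⇔ (R ∨ S ∨ ¬S) ∧ (R ∨ S ∨ P) ∧ (R ∨ T ∨ ¬S) ∧ (R ∨ T ∨ P) ∧ (¬T ∨ S ∨ ¬S) ∧ (¬T ∨ S ∨ P) ∧ (¬T ∨ T ∨ ¬S) ∧ (¬T ∨ T ∨ P)   (distribute ∨ over ∧)
⇔ (R ∨ S ∨ P) ∧ (R ∨ T ∨ ¬S) ∧ (R ∨ T ∨ P) ∧ (¬T ∨ S ∨ P)   (simplify)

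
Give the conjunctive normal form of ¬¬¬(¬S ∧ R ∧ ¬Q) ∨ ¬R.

¬¬¬(¬S ∧ R ∧ ¬Q) ∨ ¬R
≡ ¬(¬S ∧ R ∧ ¬Q) ∨ ¬R   (double negation)
≡ ¬¬S ∨ ¬R ∨ ¬¬Q ∨ ¬R   (De Morgan)
≡ S ∨ ¬R ∨ ¬¬Q ∨ ¬R   (double negation)
≡ S ∨ ¬R ∨ Q ∨ ¬R   (double negation)
≡ S ∨ ¬R ∨ Q   (simplify)

S ∨ ¬R ∨ Q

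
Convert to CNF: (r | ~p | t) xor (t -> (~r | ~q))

(~r | t) & (~r | q) & (p | t) & (p | r) & (p | q) & (~t | r) & (~t | q)

(r | ~p | t) xor (t -> (~r | ~q))
≡ (r | ~p | t | (t -> (~r | ~q))) & ~((r | ~p | t) & (t -> (~r | ~q)))
≡ (r | ~p | t | ~t | ~r | ~q) & ~((r | ~p | t) & (t -> (~r | ~q)))
≡ (r | ~p | t | ~t | ~r | ~q) & ~((r | ~p | t) & (~t | ~r | ~q))
≡ (r | ~p | t | ~t | ~r | ~q) & (~(r | ~p | t) | ~(~t | ~r | ~q))
≡ (r | ~p | t | ~t | ~r | ~q) & ((~r & ~~p & ~t) | ~(~t | ~r | ~q))
≡ (r | ~p | t | ~t | ~r | ~q) & ((~r & p & ~t) | ~(~t | ~r | ~q))
≡ (r | ~p | t | ~t | ~r | ~q) & ((~r & p & ~t) | (~~t & ~~r & ~~q))
≡ (r | ~p | t | ~t | ~r | ~q) & ((~r & p & ~t) | (t & ~~r & ~~q))
≡ (r | ~p | t | ~t | ~r | ~q) & ((~r & p & ~t) | (t & r & ~~q))
≡ (r | ~p | t | ~t | ~r | ~q) & ((~r & p & ~t) | (t & r & q))
≡ (r | ~p | t | ~t | ~r | ~q) & (~r | t) & (~r | r) & (~r | q) & (p | t) & (p | r) & (p | q) & (~t | t) & (~t | r) & (~t | q)
≡ (~r | t) & (~r | q) & (p | t) & (p | r) & (p | q) & (~t | r) & (~t | q)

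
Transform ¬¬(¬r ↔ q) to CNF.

¬¬(¬r ↔ q)
= ¬¬((¬r → q) ∧ (q → ¬r))   — eliminate ↔
= ¬¬((¬¬r ∨ q) ∧ (q → ¬r))   — eliminate →
= ¬¬((¬¬r ∨ q) ∧ (¬q ∨ ¬r))   — eliminate →
= (¬¬r ∨ q) ∧ (¬q ∨ ¬r)   — double negation
= (r ∨ q) ∧ (¬q ∨ ¬r)   — double negation

(r ∨ q) ∧ (¬q ∨ ¬r)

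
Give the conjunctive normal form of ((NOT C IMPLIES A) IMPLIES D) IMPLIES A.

((NOT C IMPLIES A) IMPLIES D) IMPLIES A
= NOT ((NOT C IMPLIES A) IMPLIES D) OR A   [eliminate IMPLIES]
= NOT (NOT (NOT C IMPLIES A) OR D) OR A   [eliminate IMPLIES]
= NOT (NOT (NOT NOT C OR A) OR D) OR A   [eliminate IMPLIES]
= (NOT NOT (NOT NOT C OR A) AND NOT D) OR A   [De Morgan]
= ((NOT NOT C OR A) AND NOT D) OR A   [double negation]
= ((C OR A) AND NOT D) OR A   [double negation]
= (C OR A OR A) AND (NOT D OR A)   [distribute OR over AND]
= (C OR A) AND (NOT D OR A)   [simplify]

(C OR A) AND (NOT D OR A)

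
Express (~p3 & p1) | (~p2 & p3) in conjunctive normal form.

(~p3 | ~p2) & (p1 | ~p2) & (p1 | p3)

(~p3 & p1) | (~p2 & p3)
≡ (~p3 | ~p2) & (~p3 | p3) & (p1 | ~p2) & (p1 | p3)   [distribute | over &]
≡ (~p3 | ~p2) & (p1 | ~p2) & (p1 | p3)   [simplify]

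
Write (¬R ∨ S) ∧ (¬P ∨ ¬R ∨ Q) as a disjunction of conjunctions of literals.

(¬R ∨ S) ∧ (¬P ∨ ¬R ∨ Q)
≡ (¬R ∧ ¬P) ∨ (¬R ∧ ¬R) ∨ (¬R ∧ Q) ∨ (S ∧ ¬P) ∨ (S ∧ ¬R) ∨ (S ∧ Q)   [distribute ∧ over ∨]
≡ ¬R ∨ (S ∧ ¬P) ∨ (S ∧ Q)   [simplify]

¬R ∨ (S ∧ ¬P) ∨ (S ∧ Q)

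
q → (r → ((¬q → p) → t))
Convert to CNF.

q → (r → ((¬q → p) → t))
⇔ ¬q ∨ (r → ((¬q → p) → t))   [eliminate →]
⇔ ¬q ∨ ¬r ∨ ((¬q → p) → t)   [eliminate →]
⇔ ¬q ∨ ¬r ∨ ¬(¬q → p) ∨ t   [eliminate →]
⇔ ¬q ∨ ¬r ∨ ¬(¬¬q ∨ p) ∨ t   [eliminate →]
⇔ ¬q ∨ ¬r ∨ (¬¬¬q ∧ ¬p) ∨ t   [De Morgan]
⇔ ¬q ∨ ¬r ∨ (¬q ∧ ¬p) ∨ t   [double negation]
⇔ (¬q ∨ ¬r ∨ ¬q ∨ t) ∧ (¬q ∨ ¬r ∨ ¬p ∨ t)   [distribute ∨ over ∧]
⇔ ¬q ∨ ¬r ∨ t   [simplify]

¬q ∨ ¬r ∨ t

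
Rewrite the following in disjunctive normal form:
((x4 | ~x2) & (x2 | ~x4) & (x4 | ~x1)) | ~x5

(x4 & x2) | (~x2 & ~x4 & ~x1) | ~x5

((x4 | ~x2) & (x2 | ~x4) & (x4 | ~x1)) | ~x5
= (x4 & x2 & x4) | (x4 & x2 & ~x1) | (x4 & ~x4 & x4) | (x4 & ~x4 & ~x1) | (~x2 & x2 & x4) | (~x2 & x2 & ~x1) | (~x2 & ~x4 & x4) | (~x2 & ~x4 & ~x1) | ~x5   [distribute & over |]
= (x4 & x2) | (~x2 & ~x4 & ~x1) | ~x5   [simplify]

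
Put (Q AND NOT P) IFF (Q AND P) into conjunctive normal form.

(NOT Q OR P) AND (NOT Q OR NOT P)

(Q AND NOT P) IFF (Q AND P)
≡ ((Q AND NOT P) IMPLIES (Q AND P)) AND ((Q AND P) IMPLIES (Q AND NOT P))   [eliminate IFF]
≡ (NOT (Q AND NOT P) OR (Q AND P)) AND ((Q AND P) IMPLIES (Q AND NOT P))   [eliminate IMPLIES]
≡ (NOT (Q AND NOT P) OR (Q AND P)) AND (NOT (Q AND P) OR (Q AND NOT P))   [eliminate IMPLIES]
≡ (NOT Q OR NOT NOT P OR (Q AND P)) AND (NOT (Q AND P) OR (Q AND NOT P))   [De Morgan]
≡ (NOT Q OR P OR (Q AND P)) AND (NOT (Q AND P) OR (Q AND NOT P))   [double negation]
≡ (NOT Q OR P OR (Q AND P)) AND (NOT Q OR NOT P OR (Q AND NOT P))   [De Morgan]
≡ (NOT Q OR P OR Q) AND (NOT Q OR P OR P) AND (NOT Q OR NOT P OR Q) AND (NOT Q OR NOT P OR NOT P)   [distribute OR over AND]
≡ (NOT Q OR P) AND (NOT Q OR NOT P)   [simplify]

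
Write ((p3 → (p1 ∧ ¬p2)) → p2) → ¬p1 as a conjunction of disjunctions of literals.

((p3 → (p1 ∧ ¬p2)) → p2) → ¬p1
= ¬((p3 → (p1 ∧ ¬p2)) → p2) ∨ ¬p1   — eliminate →
= ¬(¬(p3 → (p1 ∧ ¬p2)) ∨ p2) ∨ ¬p1   — eliminate →
= ¬(¬(¬p3 ∨ (p1 ∧ ¬p2)) ∨ p2) ∨ ¬p1   — eliminate →
= (¬¬(¬p3 ∨ (p1 ∧ ¬p2)) ∧ ¬p2) ∨ ¬p1   — De Morgan
= ((¬p3 ∨ (p1 ∧ ¬p2)) ∧ ¬p2) ∨ ¬p1   — double negation
= (¬p3 ∨ p1 ∨ ¬p1) ∧ (¬p3 ∨ ¬p2 ∨ ¬p1) ∧ (¬p2 ∨ ¬p1)   — distribute ∨ over ∧
= ¬p2 ∨ ¬p1   — simplify

¬p2 ∨ ¬p1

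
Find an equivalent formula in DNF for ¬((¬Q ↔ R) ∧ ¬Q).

(¬Q ∧ ¬R) ∨ Q

¬((¬Q ↔ R) ∧ ¬Q)
≡ ¬((¬Q → R) ∧ (R → ¬Q) ∧ ¬Q)   [eliminate ↔]
≡ ¬((¬¬Q ∨ R) ∧ (R → ¬Q) ∧ ¬Q)   [eliminate →]
≡ ¬((¬¬Q ∨ R) ∧ (¬R ∨ ¬Q) ∧ ¬Q)   [eliminate →]
≡ ¬(¬¬Q ∨ R) ∨ ¬(¬R ∨ ¬Q) ∨ ¬¬Q   [De Morgan]
≡ (¬¬¬Q ∧ ¬R) ∨ ¬(¬R ∨ ¬Q) ∨ ¬¬Q   [De Morgan]
≡ (¬Q ∧ ¬R) ∨ ¬(¬R ∨ ¬Q) ∨ ¬¬Q   [double negation]
≡ (¬Q ∧ ¬R) ∨ (¬¬R ∧ ¬¬Q) ∨ ¬¬Q   [De Morgan]
≡ (¬Q ∧ ¬R) ∨ (R ∧ ¬¬Q) ∨ ¬¬Q   [double negation]
≡ (¬Q ∧ ¬R) ∨ (R ∧ Q) ∨ ¬¬Q   [double negation]
≡ (¬Q ∧ ¬R) ∨ (R ∧ Q) ∨ Q   [double negation]
≡ (¬Q ∧ ¬R) ∨ Q   [simplify]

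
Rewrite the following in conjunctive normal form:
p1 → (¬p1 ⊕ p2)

p1 → (¬p1 ⊕ p2)
= ¬p1 ∨ (¬p1 ⊕ p2)   [eliminate →]
= ¬p1 ∨ ((¬p1 ∨ p2) ∧ ¬(¬p1 ∧ p2))   [expand ⊕]
= ¬p1 ∨ ((¬p1 ∨ p2) ∧ (¬¬p1 ∨ ¬p2))   [De Morgan]
= ¬p1 ∨ ((¬p1 ∨ p2) ∧ (p1 ∨ ¬p2))   [double negation]
= (¬p1 ∨ ¬p1 ∨ p2) ∧ (¬p1 ∨ p1 ∨ ¬p2)   [distribute ∨ over ∧]
= ¬p1 ∨ p2   [simplify]

¬p1 ∨ p2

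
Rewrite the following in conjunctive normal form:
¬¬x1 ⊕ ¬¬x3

¬¬x1 ⊕ ¬¬x3
≡ (¬¬x1 ∨ ¬¬x3) ∧ ¬(¬¬x1 ∧ ¬¬x3)   (expand ⊕)
≡ (x1 ∨ ¬¬x3) ∧ ¬(¬¬x1 ∧ ¬¬x3)   (double negation)
≡ (x1 ∨ x3) ∧ ¬(¬¬x1 ∧ ¬¬x3)   (double negation)
≡ (x1 ∨ x3) ∧ (¬¬¬x1 ∨ ¬¬¬x3)   (De Morgan)
≡ (x1 ∨ x3) ∧ (¬x1 ∨ ¬¬¬x3)   (double negation)
≡ (x1 ∨ x3) ∧ (¬x1 ∨ ¬x3)   (double negation)

(x1 ∨ x3) ∧ (¬x1 ∨ ¬x3)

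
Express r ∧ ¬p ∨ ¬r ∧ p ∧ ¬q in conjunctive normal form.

(r ∨ p) ∧ (r ∨ ¬q) ∧ (¬p ∨ ¬r) ∧ (¬p ∨ ¬q)

r ∧ ¬p ∨ ¬r ∧ p ∧ ¬q
≡ (r ∨ ¬r) ∧ (r ∨ p) ∧ (r ∨ ¬q) ∧ (¬p ∨ ¬r) ∧ (¬p ∨ p) ∧ (¬p ∨ ¬q)   (distribute ∨ over ∧)
≡ (r ∨ p) ∧ (r ∨ ¬q) ∧ (¬p ∨ ¬r) ∧ (¬p ∨ ¬q)   (simplify)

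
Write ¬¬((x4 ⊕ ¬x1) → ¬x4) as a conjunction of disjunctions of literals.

¬x4 ∨ ¬x1

¬¬((x4 ⊕ ¬x1) → ¬x4)
⇔ ¬¬(¬(x4 ⊕ ¬x1) ∨ ¬x4)
⇔ ¬¬(¬((x4 ∨ ¬x1) ∧ ¬(x4 ∧ ¬x1)) ∨ ¬x4)
⇔ ¬((x4 ∨ ¬x1) ∧ ¬(x4 ∧ ¬x1)) ∨ ¬x4
⇔ ¬(x4 ∨ ¬x1) ∨ ¬¬(x4 ∧ ¬x1) ∨ ¬x4
⇔ (¬x4 ∧ ¬¬x1) ∨ ¬¬(x4 ∧ ¬x1) ∨ ¬x4
⇔ (¬x4 ∧ x1) ∨ ¬¬(x4 ∧ ¬x1) ∨ ¬x4
⇔ (¬x4 ∧ x1) ∨ (x4 ∧ ¬x1) ∨ ¬x4
⇔ (¬x4 ∨ x4 ∨ ¬x4) ∧ (¬x4 ∨ ¬x1 ∨ ¬x4) ∧ (x1 ∨ x4 ∨ ¬x4) ∧ (x1 ∨ ¬x1 ∨ ¬x4)
⇔ ¬x4 ∨ ¬x1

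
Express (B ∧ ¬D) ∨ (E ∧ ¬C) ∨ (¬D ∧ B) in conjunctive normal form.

(B ∧ ¬D) ∨ (E ∧ ¬C) ∨ (¬D ∧ B)
= (B ∨ E ∨ ¬D) ∧ (B ∨ E ∨ B) ∧ (B ∨ ¬C ∨ ¬D) ∧ (B ∨ ¬C ∨ B) ∧ (¬D ∨ E ∨ ¬D) ∧ (¬D ∨ E ∨ B) ∧ (¬D ∨ ¬C ∨ ¬D) ∧ (¬D ∨ ¬C ∨ B)   [distribute ∨ over ∧]
= (B ∨ E) ∧ (B ∨ ¬C) ∧ (¬D ∨ E) ∧ (¬D ∨ ¬C)   [simplify]

(B ∨ E) ∧ (B ∨ ¬C) ∧ (¬D ∨ E) ∧ (¬D ∨ ¬C)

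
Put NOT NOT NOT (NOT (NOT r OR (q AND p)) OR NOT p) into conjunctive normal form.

NOT NOT NOT (NOT (NOT r OR (q AND p)) OR NOT p)
⇔ NOT (NOT (NOT r OR (q AND p)) OR NOT p)
⇔ NOT NOT (NOT r OR (q AND p)) AND NOT NOT p
⇔ (NOT r OR (q AND p)) AND NOT NOT p
⇔ (NOT r OR (q AND p)) AND p
⇔ (NOT r OR q) AND (NOT r OR p) AND p
⇔ (NOT r OR q) AND p

(NOT r OR q) AND p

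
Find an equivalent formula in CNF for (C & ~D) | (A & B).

(C & ~D) | (A & B)
= (C | A) & (C | B) & (~D | A) & (~D | B)   (distribute | over &)

(C | A) & (C | B) & (~D | A) & (~D | B)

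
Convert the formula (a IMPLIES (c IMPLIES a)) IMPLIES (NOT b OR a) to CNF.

a OR NOT b

(a IMPLIES (c IMPLIES a)) IMPLIES (NOT b OR a)
= NOT (a IMPLIES (c IMPLIES a)) OR NOT b OR a   [eliminate IMPLIES]
= NOT (NOT a OR (c IMPLIES a)) OR NOT b OR a   [eliminate IMPLIES]
= NOT (NOT a OR NOT c OR a) OR NOT b OR a   [eliminate IMPLIES]
= (NOT NOT a AND NOT NOT c AND NOT a) OR NOT b OR a   [De Morgan]
= (a AND NOT NOT c AND NOT a) OR NOT b OR a   [double negation]
= (a AND c AND NOT a) OR NOT b OR a   [double negation]
= (a OR NOT b OR a) AND (c OR NOT b OR a) AND (NOT a OR NOT b OR a)   [distribute OR over AND]
= a OR NOT b   [simplify]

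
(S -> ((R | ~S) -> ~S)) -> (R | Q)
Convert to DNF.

R | Q

(S -> ((R | ~S) -> ~S)) -> (R | Q)
⇔ ~(S -> ((R | ~S) -> ~S)) | R | Q   — eliminate ->
⇔ ~(~S | ((R | ~S) -> ~S)) | R | Q   — eliminate ->
⇔ ~(~S | ~(R | ~S) | ~S) | R | Q   — eliminate ->
⇔ (~~S & ~~(R | ~S) & ~~S) | R | Q   — De Morgan
⇔ (S & ~~(R | ~S) & ~~S) | R | Q   — double negation
⇔ (S & (R | ~S) & ~~S) | R | Q   — double negation
⇔ (S & (R | ~S) & S) | R | Q   — double negation
⇔ (S & R & S) | (S & ~S & S) | R | Q   — distribute & over |
⇔ R | Q   — simplify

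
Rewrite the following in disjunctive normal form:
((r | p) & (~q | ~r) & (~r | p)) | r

(p & ~q) | (p & ~r) | r

((r | p) & (~q | ~r) & (~r | p)) | r
⇔ (r & ~q & ~r) | (r & ~q & p) | (r & ~r & ~r) | (r & ~r & p) | (p & ~q & ~r) | (p & ~q & p) | (p & ~r & ~r) | (p & ~r & p) | r   (distribute & over |)
⇔ (p & ~q) | (p & ~r) | r   (simplify)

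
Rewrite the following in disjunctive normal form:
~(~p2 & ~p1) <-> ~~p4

~(~p2 & ~p1) <-> ~~p4
≡ (~(~p2 & ~p1) -> ~~p4) & (~~p4 -> ~(~p2 & ~p1))   [eliminate <->]
≡ (~~(~p2 & ~p1) | ~~p4) & (~~p4 -> ~(~p2 & ~p1))   [eliminate ->]
≡ (~~(~p2 & ~p1) | ~~p4) & (~~~p4 | ~(~p2 & ~p1))   [eliminate ->]
≡ ((~p2 & ~p1) | ~~p4) & (~~~p4 | ~(~p2 & ~p1))   [double negation]
≡ ((~p2 & ~p1) | p4) & (~~~p4 | ~(~p2 & ~p1))   [double negation]
≡ ((~p2 & ~p1) | p4) & (~p4 | ~(~p2 & ~p1))   [double negation]
≡ ((~p2 & ~p1) | p4) & (~p4 | ~~p2 | ~~p1)   [De Morgan]
≡ ((~p2 & ~p1) | p4) & (~p4 | p2 | ~~p1)   [double negation]
≡ ((~p2 & ~p1) | p4) & (~p4 | p2 | p1)   [double negation]
≡ (~p2 & ~p1 & ~p4) | (~p2 & ~p1 & p2) | (~p2 & ~p1 & p1) | (p4 & ~p4) | (p4 & p2) | (p4 & p1)   [distribute & over |]
≡ (~p2 & ~p1 & ~p4) | (p4 & p2) | (p4 & p1)   [simplify]

(~p2 & ~p1 & ~p4) | (p4 & p2) | (p4 & p1)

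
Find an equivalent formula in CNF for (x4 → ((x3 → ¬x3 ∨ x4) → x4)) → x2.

(x4 → ((x3 → ¬x3 ∨ x4) → x4)) → x2
≡ ¬(x4 → ((x3 → ¬x3 ∨ x4) → x4)) ∨ x2   [eliminate →]
≡ ¬(¬x4 ∨ ((x3 → ¬x3 ∨ x4) → x4)) ∨ x2   [eliminate →]
≡ ¬(¬x4 ∨ ¬(x3 → ¬x3 ∨ x4) ∨ x4) ∨ x2   [eliminate →]
≡ ¬(¬x4 ∨ ¬(¬x3 ∨ ¬x3 ∨ x4) ∨ x4) ∨ x2   [eliminate →]
≡ ¬¬x4 ∧ ¬¬(¬x3 ∨ ¬x3 ∨ x4) ∧ ¬x4 ∨ x2   [De Morgan]
≡ x4 ∧ ¬¬(¬x3 ∨ ¬x3 ∨ x4) ∧ ¬x4 ∨ x2   [double negation]
≡ x4 ∧ (¬x3 ∨ ¬x3 ∨ x4) ∧ ¬x4 ∨ x2   [double negation]
≡ (x4 ∨ x2) ∧ (¬x3 ∨ ¬x3 ∨ x4 ∨ x2) ∧ (¬x4 ∨ x2)   [distribute ∨ over ∧]
≡ (x4 ∨ x2) ∧ (¬x4 ∨ x2)   [simplify]

(x4 ∨ x2) ∧ (¬x4 ∨ x2)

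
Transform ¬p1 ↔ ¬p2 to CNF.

¬p1 ↔ ¬p2
≡ (¬p1 → ¬p2) ∧ (¬p2 → ¬p1)   (eliminate ↔)
≡ (¬¬p1 ∨ ¬p2) ∧ (¬p2 → ¬p1)   (eliminate →)
≡ (¬¬p1 ∨ ¬p2) ∧ (¬¬p2 ∨ ¬p1)   (eliminate →)
≡ (p1 ∨ ¬p2) ∧ (¬¬p2 ∨ ¬p1)   (double negation)
≡ (p1 ∨ ¬p2) ∧ (p2 ∨ ¬p1)   (double negation)

(p1 ∨ ¬p2) ∧ (p2 ∨ ¬p1)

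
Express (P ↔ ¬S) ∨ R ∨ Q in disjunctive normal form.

(¬P ∧ S) ∨ (¬S ∧ P) ∨ R ∨ Q

(P ↔ ¬S) ∨ R ∨ Q
≡ ((P → ¬S) ∧ (¬S → P)) ∨ R ∨ Q   (eliminate ↔)
≡ ((¬P ∨ ¬S) ∧ (¬S → P)) ∨ R ∨ Q   (eliminate →)
≡ ((¬P ∨ ¬S) ∧ (¬¬S ∨ P)) ∨ R ∨ Q   (eliminate →)
≡ ((¬P ∨ ¬S) ∧ (S ∨ P)) ∨ R ∨ Q   (double negation)
≡ (¬P ∧ S) ∨ (¬P ∧ P) ∨ (¬S ∧ S) ∨ (¬S ∧ P) ∨ R ∨ Q   (distribute ∧ over ∨)
≡ (¬P ∧ S) ∨ (¬S ∧ P) ∨ R ∨ Q   (simplify)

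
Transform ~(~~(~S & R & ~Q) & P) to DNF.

~(~~(~S & R & ~Q) & P)
= ~~~(~S & R & ~Q) | ~P   (De Morgan)
= ~(~S & R & ~Q) | ~P   (double negation)
= ~~S | ~R | ~~Q | ~P   (De Morgan)
= S | ~R | ~~Q | ~P   (double negation)
= S | ~R | Q | ~P   (double negation)

S | ~R | Q | ~P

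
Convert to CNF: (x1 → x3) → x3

x1 ∨ x3

(x1 → x3) → x3
= ¬(x1 → x3) ∨ x3   [eliminate →]
= ¬(¬x1 ∨ x3) ∨ x3   [eliminate →]
= (¬¬x1 ∧ ¬x3) ∨ x3   [De Morgan]
= (x1 ∧ ¬x3) ∨ x3   [double negation]
= (x1 ∨ x3) ∧ (¬x3 ∨ x3)   [distribute ∨ over ∧]
= x1 ∨ x3   [simplify]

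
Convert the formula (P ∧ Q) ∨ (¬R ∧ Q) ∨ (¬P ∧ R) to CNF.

(Q ∨ ¬P) ∧ (Q ∨ R)

(P ∧ Q) ∨ (¬R ∧ Q) ∨ (¬P ∧ R)
≡ (P ∨ ¬R ∨ ¬P) ∧ (P ∨ ¬R ∨ R) ∧ (P ∨ Q ∨ ¬P) ∧ (P ∨ Q ∨ R) ∧ (Q ∨ ¬R ∨ ¬P) ∧ (Q ∨ ¬R ∨ R) ∧ (Q ∨ Q ∨ ¬P) ∧ (Q ∨ Q ∨ R)   — distribute ∨ over ∧
≡ (Q ∨ ¬P) ∧ (Q ∨ R)   — simplify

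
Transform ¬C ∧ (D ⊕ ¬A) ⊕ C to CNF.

¬C ∧ (D ⊕ ¬A) ⊕ C
≡ (¬C ∧ (D ⊕ ¬A) ∨ C) ∧ ¬(¬C ∧ (D ⊕ ¬A) ∧ C)   — expand ⊕
≡ (¬C ∧ (D ∨ ¬A) ∧ ¬(D ∧ ¬A) ∨ C) ∧ ¬(¬C ∧ (D ⊕ ¬A) ∧ C)   — expand ⊕
≡ (¬C ∧ (D ∨ ¬A) ∧ ¬(D ∧ ¬A) ∨ C) ∧ ¬(¬C ∧ (D ∨ ¬A) ∧ ¬(D ∧ ¬A) ∧ C)   — expand ⊕
≡ (¬C ∧ (D ∨ ¬A) ∧ (¬D ∨ ¬¬A) ∨ C) ∧ ¬(¬C ∧ (D ∨ ¬A) ∧ ¬(D ∧ ¬A) ∧ C)   — De Morgan
≡ (¬C ∧ (D ∨ ¬A) ∧ (¬D ∨ A) ∨ C) ∧ ¬(¬C ∧ (D ∨ ¬A) ∧ ¬(D ∧ ¬A) ∧ C)   — double negation
≡ (¬C ∧ (D ∨ ¬A) ∧ (¬D ∨ A) ∨ C) ∧ (¬¬C ∨ ¬(D ∨ ¬A) ∨ ¬¬(D ∧ ¬A) ∨ ¬C)   — De Morgan
≡ (¬C ∧ (D ∨ ¬A) ∧ (¬D ∨ A) ∨ C) ∧ (C ∨ ¬(D ∨ ¬A) ∨ ¬¬(D ∧ ¬A) ∨ ¬C)   — double negation
≡ (¬C ∧ (D ∨ ¬A) ∧ (¬D ∨ A) ∨ C) ∧ (C ∨ ¬D ∧ ¬¬A ∨ ¬¬(D ∧ ¬A) ∨ ¬C)   — De Morgan
≡ (¬C ∧ (D ∨ ¬A) ∧ (¬D ∨ A) ∨ C) ∧ (C ∨ ¬D ∧ A ∨ ¬¬(D ∧ ¬A) ∨ ¬C)   — double negation
≡ (¬C ∧ (D ∨ ¬A) ∧ (¬D ∨ A) ∨ C) ∧ (C ∨ ¬D ∧ A ∨ D ∧ ¬A ∨ ¬C)   — double negation
≡ (¬C ∨ C) ∧ (D ∨ ¬A ∨ C) ∧ (¬D ∨ A ∨ C) ∧ (C ∨ ¬D ∨ D ∨ ¬C) ∧ (C ∨ ¬D ∨ ¬A ∨ ¬C) ∧ (C ∨ A ∨ D ∨ ¬C) ∧ (C ∨ A ∨ ¬A ∨ ¬C)   — distribute ∨ over ∧
≡ (D ∨ ¬A ∨ C) ∧ (¬D ∨ A ∨ C)   — simplify

(D ∨ ¬A ∨ C) ∧ (¬D ∨ A ∨ C)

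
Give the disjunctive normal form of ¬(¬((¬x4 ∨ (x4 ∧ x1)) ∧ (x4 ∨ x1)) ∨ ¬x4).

x4 ∧ x1

¬(¬((¬x4 ∨ (x4 ∧ x1)) ∧ (x4 ∨ x1)) ∨ ¬x4)
≡ ¬¬((¬x4 ∨ (x4 ∧ x1)) ∧ (x4 ∨ x1)) ∧ ¬¬x4   — De Morgan
≡ (¬x4 ∨ (x4 ∧ x1)) ∧ (x4 ∨ x1) ∧ ¬¬x4   — double negation
≡ (¬x4 ∨ (x4 ∧ x1)) ∧ (x4 ∨ x1) ∧ x4   — double negation
≡ (¬x4 ∧ x4 ∧ x4) ∨ (¬x4 ∧ x1 ∧ x4) ∨ (x4 ∧ x1 ∧ x4 ∧ x4) ∨ (x4 ∧ x1 ∧ x1 ∧ x4)   — distribute ∧ over ∨
≡ x4 ∧ x1   — simplify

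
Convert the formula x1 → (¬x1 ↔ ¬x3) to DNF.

x1 → (¬x1 ↔ ¬x3)
≡ ¬x1 ∨ (¬x1 ↔ ¬x3)   — eliminate →
≡ ¬x1 ∨ ((¬x1 → ¬x3) ∧ (¬x3 → ¬x1))   — eliminate ↔
≡ ¬x1 ∨ ((¬¬x1 ∨ ¬x3) ∧ (¬x3 → ¬x1))   — eliminate →
≡ ¬x1 ∨ ((¬¬x1 ∨ ¬x3) ∧ (¬¬x3 ∨ ¬x1))   — eliminate →
≡ ¬x1 ∨ ((x1 ∨ ¬x3) ∧ (¬¬x3 ∨ ¬x1))   — double negation
≡ ¬x1 ∨ ((x1 ∨ ¬x3) ∧ (x3 ∨ ¬x1))   — double negation
≡ ¬x1 ∨ (x1 ∧ x3) ∨ (x1 ∧ ¬x1) ∨ (¬x3 ∧ x3) ∨ (¬x3 ∧ ¬x1)   — distribute ∧ over ∨
≡ ¬x1 ∨ (x1 ∧ x3)   — simplify

¬x1 ∨ (x1 ∧ x3)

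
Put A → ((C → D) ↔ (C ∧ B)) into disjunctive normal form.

A → ((C → D) ↔ (C ∧ B))
≡ ¬A ∨ ((C → D) ↔ (C ∧ B))   [eliminate →]
≡ ¬A ∨ (((C → D) → (C ∧ B)) ∧ ((C ∧ B) → (C → D)))   [eliminate ↔]
≡ ¬A ∨ ((¬(C → D) ∨ (C ∧ B)) ∧ ((C ∧ B) → (C → D)))   [eliminate →]
≡ ¬A ∨ ((¬(¬C ∨ D) ∨ (C ∧ B)) ∧ ((C ∧ B) → (C → D)))   [eliminate →]
≡ ¬A ∨ ((¬(¬C ∨ D) ∨ (C ∧ B)) ∧ (¬(C ∧ B) ∨ (C → D)))   [eliminate →]
≡ ¬A ∨ ((¬(¬C ∨ D) ∨ (C ∧ B)) ∧ (¬(C ∧ B) ∨ ¬C ∨ D))   [eliminate →]
≡ ¬A ∨ (((¬¬C ∧ ¬D) ∨ (C ∧ B)) ∧ (¬(C ∧ B) ∨ ¬C ∨ D))   [De Morgan]
≡ ¬A ∨ (((C ∧ ¬D) ∨ (C ∧ B)) ∧ (¬(C ∧ B) ∨ ¬C ∨ D))   [double negation]
≡ ¬A ∨ (((C ∧ ¬D) ∨ (C ∧ B)) ∧ (¬C ∨ ¬B ∨ ¬C ∨ D))   [De Morgan]
≡ ¬A ∨ (C ∧ ¬D ∧ ¬C) ∨ (C ∧ ¬D ∧ ¬B) ∨ (C ∧ ¬D ∧ ¬C) ∨ (C ∧ ¬D ∧ D) ∨ (C ∧ B ∧ ¬C) ∨ (C ∧ B ∧ ¬B) ∨ (C ∧ B ∧ ¬C) ∨ (C ∧ B ∧ D)   [distribute ∧ over ∨]
≡ ¬A ∨ (C ∧ ¬D ∧ ¬B) ∨ (C ∧ B ∧ D)   [simplify]

¬A ∨ (C ∧ ¬D ∧ ¬B) ∨ (C ∧ B ∧ D)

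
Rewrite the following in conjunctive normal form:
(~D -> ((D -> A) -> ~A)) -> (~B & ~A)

(~D -> ((D -> A) -> ~A)) -> (~B & ~A)
⇔ ~(~D -> ((D -> A) -> ~A)) | (~B & ~A)
⇔ ~(~~D | ((D -> A) -> ~A)) | (~B & ~A)
⇔ ~(~~D | ~(D -> A) | ~A) | (~B & ~A)
⇔ ~(~~D | ~(~D | A) | ~A) | (~B & ~A)
⇔ (~~~D & ~~(~D | A) & ~~A) | (~B & ~A)
⇔ (~D & ~~(~D | A) & ~~A) | (~B & ~A)
⇔ (~D & (~D | A) & ~~A) | (~B & ~A)
⇔ (~D & (~D | A) & A) | (~B & ~A)
⇔ (~D | ~B) & (~D | ~A) & (~D | A | ~B) & (~D | A | ~A) & (A | ~B) & (A | ~A)
⇔ (~D | ~B) & (~D | ~A) & (A | ~B)

(~D | ~B) & (~D | ~A) & (A | ~B)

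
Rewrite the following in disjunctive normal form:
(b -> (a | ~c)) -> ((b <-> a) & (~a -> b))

(b & ~a & c) | (a & b)

(b -> (a | ~c)) -> ((b <-> a) & (~a -> b))
≡ ~(b -> (a | ~c)) | ((b <-> a) & (~a -> b))   (eliminate ->)
≡ ~(~b | a | ~c) | ((b <-> a) & (~a -> b))   (eliminate ->)
≡ ~(~b | a | ~c) | ((b -> a) & (a -> b) & (~a -> b))   (eliminate <->)
≡ ~(~b | a | ~c) | ((~b | a) & (a -> b) & (~a -> b))   (eliminate ->)
≡ ~(~b | a | ~c) | ((~b | a) & (~a | b) & (~a -> b))   (eliminate ->)
≡ ~(~b | a | ~c) | ((~b | a) & (~a | b) & (~~a | b))   (eliminate ->)
≡ (~~b & ~a & ~~c) | ((~b | a) & (~a | b) & (~~a | b))   (De Morgan)
≡ (b & ~a & ~~c) | ((~b | a) & (~a | b) & (~~a | b))   (double negation)
≡ (b & ~a & c) | ((~b | a) & (~a | b) & (~~a | b))   (double negation)
≡ (b & ~a & c) | ((~b | a) & (~a | b) & (a | b))   (double negation)
≡ (b & ~a & c) | (~b & ~a & a) | (~b & ~a & b) | (~b & b & a) | (~b & b & b) | (a & ~a & a) | (a & ~a & b) | (a & b & a) | (a & b & b)   (distribute & over |)
≡ (b & ~a & c) | (a & b)   (simplify)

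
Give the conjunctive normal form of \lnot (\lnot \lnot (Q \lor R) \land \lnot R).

\lnot Q \lor R

\lnot (\lnot \lnot (Q \lor R) \land \lnot R)
= \lnot \lnot \lnot (Q \lor R) \lor \lnot \lnot R   [De Morgan]
= \lnot (Q \lor R) \lor \lnot \lnot R   [double negation]
= (\lnot Q \land \lnot R) \lor \lnot \lnot R   [De Morgan]
= (\lnot Q \land \lnot R) \lor R   [double negation]
= (\lnot Q \lor R) \land (\lnot R \lor R)   [distribute \lor over \land]
= \lnot Q \lor R   [simplify]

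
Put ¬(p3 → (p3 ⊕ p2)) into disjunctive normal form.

¬(p3 → (p3 ⊕ p2))
= ¬(¬p3 ∨ (p3 ⊕ p2))   (eliminate →)
= ¬(¬p3 ∨ (p3 ∧ ¬p2) ∨ (¬p3 ∧ p2))   (expand ⊕)
= ¬¬p3 ∧ ¬(p3 ∧ ¬p2) ∧ ¬(¬p3 ∧ p2)   (De Morgan)
= p3 ∧ ¬(p3 ∧ ¬p2) ∧ ¬(¬p3 ∧ p2)   (double negation)
= p3 ∧ (¬p3 ∨ ¬¬p2) ∧ ¬(¬p3 ∧ p2)   (De Morgan)
= p3 ∧ (¬p3 ∨ p2) ∧ ¬(¬p3 ∧ p2)   (double negation)
= p3 ∧ (¬p3 ∨ p2) ∧ (¬¬p3 ∨ ¬p2)   (De Morgan)
= p3 ∧ (¬p3 ∨ p2) ∧ (p3 ∨ ¬p2)   (double negation)
= (p3 ∧ ¬p3 ∧ p3) ∨ (p3 ∧ ¬p3 ∧ ¬p2) ∨ (p3 ∧ p2 ∧ p3) ∨ (p3 ∧ p2 ∧ ¬p2)   (distribute ∧ over ∨)
= p3 ∧ p2   (simplify)

p3 ∧ p2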